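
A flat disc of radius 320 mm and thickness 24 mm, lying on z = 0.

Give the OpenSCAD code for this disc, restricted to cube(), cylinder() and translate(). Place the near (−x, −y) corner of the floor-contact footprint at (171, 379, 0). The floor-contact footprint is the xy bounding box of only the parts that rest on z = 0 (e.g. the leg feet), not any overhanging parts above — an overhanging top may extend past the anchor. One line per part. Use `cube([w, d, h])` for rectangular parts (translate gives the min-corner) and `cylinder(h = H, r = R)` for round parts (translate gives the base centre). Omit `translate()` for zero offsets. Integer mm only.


translate([491, 699, 0]) cylinder(h = 24, r = 320);


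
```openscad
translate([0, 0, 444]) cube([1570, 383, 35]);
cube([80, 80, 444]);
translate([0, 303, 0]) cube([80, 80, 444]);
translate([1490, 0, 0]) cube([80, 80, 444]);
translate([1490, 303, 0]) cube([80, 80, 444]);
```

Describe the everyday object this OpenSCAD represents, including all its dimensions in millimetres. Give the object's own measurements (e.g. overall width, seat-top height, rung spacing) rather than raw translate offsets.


A long wooden bench with a 1570 mm (x) × 383 mm (y) seat, 35 mm thick, its top surface 479 mm above the floor. Four 80 mm square legs at the seat corners, flush with the edges, run from z = 0 to the seat underside.


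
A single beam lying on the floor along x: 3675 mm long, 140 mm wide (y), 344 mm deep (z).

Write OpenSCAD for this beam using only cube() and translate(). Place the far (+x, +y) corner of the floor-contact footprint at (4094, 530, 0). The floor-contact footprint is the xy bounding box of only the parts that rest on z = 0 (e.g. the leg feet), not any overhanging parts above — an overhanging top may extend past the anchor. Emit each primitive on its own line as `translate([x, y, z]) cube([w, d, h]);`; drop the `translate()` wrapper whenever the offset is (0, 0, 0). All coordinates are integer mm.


translate([419, 390, 0]) cube([3675, 140, 344]);


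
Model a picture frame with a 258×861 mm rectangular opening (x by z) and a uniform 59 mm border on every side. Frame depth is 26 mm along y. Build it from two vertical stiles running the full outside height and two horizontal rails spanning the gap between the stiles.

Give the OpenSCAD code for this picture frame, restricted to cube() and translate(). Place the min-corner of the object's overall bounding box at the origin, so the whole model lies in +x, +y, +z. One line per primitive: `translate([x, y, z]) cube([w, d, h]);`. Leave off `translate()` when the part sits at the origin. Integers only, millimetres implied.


cube([59, 26, 979]);
translate([317, 0, 0]) cube([59, 26, 979]);
translate([59, 0, 0]) cube([258, 26, 59]);
translate([59, 0, 920]) cube([258, 26, 59]);


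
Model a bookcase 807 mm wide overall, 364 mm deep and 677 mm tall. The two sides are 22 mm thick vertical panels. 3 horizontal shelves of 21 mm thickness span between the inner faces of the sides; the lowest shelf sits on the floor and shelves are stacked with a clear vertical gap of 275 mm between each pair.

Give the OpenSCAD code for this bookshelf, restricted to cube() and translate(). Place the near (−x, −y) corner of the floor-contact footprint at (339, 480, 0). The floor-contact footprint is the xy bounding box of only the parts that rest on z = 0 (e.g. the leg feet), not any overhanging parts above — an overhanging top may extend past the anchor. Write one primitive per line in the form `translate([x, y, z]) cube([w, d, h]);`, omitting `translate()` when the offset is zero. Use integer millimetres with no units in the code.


translate([339, 480, 0]) cube([22, 364, 677]);
translate([1124, 480, 0]) cube([22, 364, 677]);
translate([361, 480, 0]) cube([763, 364, 21]);
translate([361, 480, 296]) cube([763, 364, 21]);
translate([361, 480, 592]) cube([763, 364, 21]);


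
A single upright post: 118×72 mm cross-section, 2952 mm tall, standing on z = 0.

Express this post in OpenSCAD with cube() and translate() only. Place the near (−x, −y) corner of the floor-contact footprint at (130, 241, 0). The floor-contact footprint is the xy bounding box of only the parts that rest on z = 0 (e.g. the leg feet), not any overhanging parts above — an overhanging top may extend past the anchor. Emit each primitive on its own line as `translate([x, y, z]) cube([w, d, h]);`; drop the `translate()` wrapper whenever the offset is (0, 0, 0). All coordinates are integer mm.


translate([130, 241, 0]) cube([118, 72, 2952]);


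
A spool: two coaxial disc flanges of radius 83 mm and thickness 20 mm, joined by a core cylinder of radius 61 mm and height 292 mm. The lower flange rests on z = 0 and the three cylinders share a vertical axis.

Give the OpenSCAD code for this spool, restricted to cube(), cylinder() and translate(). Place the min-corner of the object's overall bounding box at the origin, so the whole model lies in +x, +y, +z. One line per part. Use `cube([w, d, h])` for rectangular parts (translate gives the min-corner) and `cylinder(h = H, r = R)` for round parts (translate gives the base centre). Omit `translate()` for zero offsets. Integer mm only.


translate([83, 83, 0]) cylinder(h = 20, r = 83);
translate([83, 83, 20]) cylinder(h = 292, r = 61);
translate([83, 83, 312]) cylinder(h = 20, r = 83);


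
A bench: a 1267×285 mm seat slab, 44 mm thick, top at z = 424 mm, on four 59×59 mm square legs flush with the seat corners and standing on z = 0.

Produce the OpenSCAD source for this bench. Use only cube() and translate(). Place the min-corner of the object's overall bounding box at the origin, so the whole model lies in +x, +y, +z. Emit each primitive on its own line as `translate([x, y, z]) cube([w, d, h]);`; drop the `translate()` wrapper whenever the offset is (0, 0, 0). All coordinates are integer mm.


// leg_h = 424 − 44 = 380
translate([0, 0, 380]) cube([1267, 285, 44]);
cube([59, 59, 380]);
translate([0, 226, 0]) cube([59, 59, 380]);
translate([1208, 0, 0]) cube([59, 59, 380]);
translate([1208, 226, 0]) cube([59, 59, 380]);


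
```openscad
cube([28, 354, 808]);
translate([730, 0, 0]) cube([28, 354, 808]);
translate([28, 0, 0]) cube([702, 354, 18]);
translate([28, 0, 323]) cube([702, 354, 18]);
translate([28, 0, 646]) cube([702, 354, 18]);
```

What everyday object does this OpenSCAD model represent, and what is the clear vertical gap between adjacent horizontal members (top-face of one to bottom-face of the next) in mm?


A bookshelf. The clear shelf gap is 305 mm.

Two tall side panels with 3 horizontal boards between them — a bookshelf. The first two shelf undersides are at z = 0 and z = 323; with shelf thickness 18, the clear gap is 323 − 0 − 18 = 305 mm.


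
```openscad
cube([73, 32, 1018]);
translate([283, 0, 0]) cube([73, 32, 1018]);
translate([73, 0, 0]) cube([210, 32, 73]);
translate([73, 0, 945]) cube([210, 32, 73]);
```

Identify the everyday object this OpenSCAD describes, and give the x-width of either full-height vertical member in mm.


A picture frame. The border width is 73 mm.

Four thin pieces enclosing a rectangular opening — a picture frame. The two full-height stiles are 1018 mm tall; the top rail sits at z = 945 and is 73 mm tall, so the border above the opening is 1018 − 945 = 73 mm, matching the stile x-width.


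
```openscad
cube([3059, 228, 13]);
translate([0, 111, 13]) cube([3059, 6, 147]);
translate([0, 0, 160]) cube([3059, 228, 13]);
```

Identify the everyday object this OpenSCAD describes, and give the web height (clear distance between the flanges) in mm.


An I-beam. The web height is 147 mm.

Two wide flanges with a thin centred web — an I-beam. Overall 173 mm minus two 13 mm flanges gives a web of 173 − 2·13 = 147 mm.


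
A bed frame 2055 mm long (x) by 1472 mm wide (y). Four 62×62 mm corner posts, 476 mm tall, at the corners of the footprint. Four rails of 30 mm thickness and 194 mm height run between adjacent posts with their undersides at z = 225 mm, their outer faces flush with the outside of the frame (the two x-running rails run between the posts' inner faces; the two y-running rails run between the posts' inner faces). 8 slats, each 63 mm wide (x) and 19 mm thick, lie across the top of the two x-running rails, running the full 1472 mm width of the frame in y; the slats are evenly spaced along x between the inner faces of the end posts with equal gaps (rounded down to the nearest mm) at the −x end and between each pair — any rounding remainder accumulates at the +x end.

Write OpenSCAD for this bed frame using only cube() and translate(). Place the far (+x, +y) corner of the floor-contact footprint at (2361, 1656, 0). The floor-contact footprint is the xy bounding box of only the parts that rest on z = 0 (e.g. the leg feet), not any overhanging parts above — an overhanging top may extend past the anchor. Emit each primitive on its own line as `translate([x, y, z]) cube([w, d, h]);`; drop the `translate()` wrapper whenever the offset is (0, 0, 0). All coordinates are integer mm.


translate([306, 184, 0]) cube([62, 62, 476]);
translate([306, 1594, 0]) cube([62, 62, 476]);
translate([2299, 184, 0]) cube([62, 62, 476]);
translate([2299, 1594, 0]) cube([62, 62, 476]);
translate([368, 184, 225]) cube([1931, 30, 194]);
translate([368, 1626, 225]) cube([1931, 30, 194]);
translate([306, 246, 225]) cube([30, 1348, 194]);
translate([2331, 246, 225]) cube([30, 1348, 194]);
translate([526, 184, 419]) cube([63, 1472, 19]);
translate([747, 184, 419]) cube([63, 1472, 19]);
translate([968, 184, 419]) cube([63, 1472, 19]);
translate([1189, 184, 419]) cube([63, 1472, 19]);
translate([1410, 184, 419]) cube([63, 1472, 19]);
translate([1631, 184, 419]) cube([63, 1472, 19]);
translate([1852, 184, 419]) cube([63, 1472, 19]);
translate([2073, 184, 419]) cube([63, 1472, 19]);


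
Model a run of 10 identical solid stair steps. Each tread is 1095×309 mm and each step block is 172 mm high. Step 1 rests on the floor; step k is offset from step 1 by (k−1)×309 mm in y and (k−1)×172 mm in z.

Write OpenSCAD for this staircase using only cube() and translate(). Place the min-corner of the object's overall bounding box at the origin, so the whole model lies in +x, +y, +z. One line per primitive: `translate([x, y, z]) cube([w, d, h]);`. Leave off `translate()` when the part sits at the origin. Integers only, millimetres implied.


cube([1095, 309, 172]);
translate([0, 309, 172]) cube([1095, 309, 172]);
translate([0, 618, 344]) cube([1095, 309, 172]);
translate([0, 927, 516]) cube([1095, 309, 172]);
translate([0, 1236, 688]) cube([1095, 309, 172]);
translate([0, 1545, 860]) cube([1095, 309, 172]);
translate([0, 1854, 1032]) cube([1095, 309, 172]);
translate([0, 2163, 1204]) cube([1095, 309, 172]);
translate([0, 2472, 1376]) cube([1095, 309, 172]);
translate([0, 2781, 1548]) cube([1095, 309, 172]);


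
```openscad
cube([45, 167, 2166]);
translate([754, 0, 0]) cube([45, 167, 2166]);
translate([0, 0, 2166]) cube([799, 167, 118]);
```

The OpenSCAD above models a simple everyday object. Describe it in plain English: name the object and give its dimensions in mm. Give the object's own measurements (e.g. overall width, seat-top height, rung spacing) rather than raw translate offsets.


A door frame. The clear opening is 709 mm wide and 2166 mm high. Two 45 mm wide jambs, 167 mm deep, stand either side of the opening from the floor to the top of the opening. A 118 mm thick head sits across the top of both jambs, spanning the full outside width of the frame.


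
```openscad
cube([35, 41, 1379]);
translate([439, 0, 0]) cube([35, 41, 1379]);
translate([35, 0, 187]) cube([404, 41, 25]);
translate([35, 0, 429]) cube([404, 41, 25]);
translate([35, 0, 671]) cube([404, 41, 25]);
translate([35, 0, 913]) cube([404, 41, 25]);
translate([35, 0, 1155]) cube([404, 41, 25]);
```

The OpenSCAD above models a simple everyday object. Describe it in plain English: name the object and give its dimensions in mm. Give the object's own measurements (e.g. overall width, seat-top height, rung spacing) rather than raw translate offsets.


A straight ladder. Two 35×41 mm vertical rails, 1379 mm tall, stand 474 mm apart (outside-to-outside) with their front faces coplanar on the −y side. 5 rungs, each 41 mm deep and 25 mm tall, span between the inner faces of the rails, front faces flush with the rails. The lowest rung's underside is at z = 187 mm and rungs are spaced 242 mm apart (underside to underside).


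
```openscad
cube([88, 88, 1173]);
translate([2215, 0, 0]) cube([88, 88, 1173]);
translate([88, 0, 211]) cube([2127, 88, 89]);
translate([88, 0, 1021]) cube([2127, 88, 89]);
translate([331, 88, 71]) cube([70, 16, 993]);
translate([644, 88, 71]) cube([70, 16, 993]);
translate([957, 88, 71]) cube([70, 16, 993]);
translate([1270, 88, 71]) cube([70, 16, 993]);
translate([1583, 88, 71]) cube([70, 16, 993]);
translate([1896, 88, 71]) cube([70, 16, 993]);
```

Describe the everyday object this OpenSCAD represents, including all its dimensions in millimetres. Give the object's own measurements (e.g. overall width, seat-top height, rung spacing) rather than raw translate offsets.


A fence section. Two 88×88 mm posts, 1173 mm tall, stand on the floor with a clear span of 2127 mm between their inner faces. Two horizontal rails of 88×89 mm section span the gap between the posts with their undersides at z = 211 mm and z = 1021 mm, flush with the posts' −y face. 6 pickets, each 70 mm wide, 16 mm thick and 993 mm tall, are fixed to the +y face of the rails with their bottoms at z = 71 mm, spaced across the span with a 243 mm gap after the −x post and between neighbouring pickets, with 249 mm left before the +x post.


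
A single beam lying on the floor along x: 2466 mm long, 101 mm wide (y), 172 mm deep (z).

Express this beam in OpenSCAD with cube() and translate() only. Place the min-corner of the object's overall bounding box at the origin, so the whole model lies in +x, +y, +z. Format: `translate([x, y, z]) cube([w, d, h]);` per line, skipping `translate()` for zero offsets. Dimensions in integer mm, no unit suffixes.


cube([2466, 101, 172]);


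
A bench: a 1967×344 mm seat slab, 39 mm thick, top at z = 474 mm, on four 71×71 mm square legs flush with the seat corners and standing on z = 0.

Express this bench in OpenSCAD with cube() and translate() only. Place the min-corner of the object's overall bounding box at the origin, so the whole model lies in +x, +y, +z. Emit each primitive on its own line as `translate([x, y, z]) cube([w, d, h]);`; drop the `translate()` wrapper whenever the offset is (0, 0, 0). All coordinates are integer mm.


// leg_h = 474 − 39 = 435
translate([0, 0, 435]) cube([1967, 344, 39]);
cube([71, 71, 435]);
translate([0, 273, 0]) cube([71, 71, 435]);
translate([1896, 0, 0]) cube([71, 71, 435]);
translate([1896, 273, 0]) cube([71, 71, 435]);


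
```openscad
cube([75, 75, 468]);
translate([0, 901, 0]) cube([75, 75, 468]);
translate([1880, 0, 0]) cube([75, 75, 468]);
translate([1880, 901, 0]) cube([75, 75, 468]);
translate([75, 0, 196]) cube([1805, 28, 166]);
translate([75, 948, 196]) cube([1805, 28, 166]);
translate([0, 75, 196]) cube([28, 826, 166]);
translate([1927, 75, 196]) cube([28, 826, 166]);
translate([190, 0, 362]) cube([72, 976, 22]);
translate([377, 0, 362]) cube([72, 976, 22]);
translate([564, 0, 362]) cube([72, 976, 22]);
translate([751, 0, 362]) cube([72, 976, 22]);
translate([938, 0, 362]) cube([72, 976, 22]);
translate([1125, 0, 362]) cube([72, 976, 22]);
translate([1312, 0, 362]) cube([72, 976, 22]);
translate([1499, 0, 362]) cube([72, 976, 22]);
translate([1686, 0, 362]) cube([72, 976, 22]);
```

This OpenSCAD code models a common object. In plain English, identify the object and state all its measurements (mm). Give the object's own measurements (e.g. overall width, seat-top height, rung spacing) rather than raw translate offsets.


A bed frame 1955 mm long (x) by 976 mm wide (y). Four 75×75 mm corner posts, 468 mm tall, at the corners of the footprint. Four rails of 28 mm thickness and 166 mm height run between adjacent posts with their undersides at z = 196 mm, their outer faces flush with the outside of the frame (the two x-running rails run between the posts' inner faces; the two y-running rails run between the posts' inner faces). 9 slats, each 72 mm wide (x) and 22 mm thick, lie across the top of the two x-running rails, running the full 976 mm width of the frame in y; along x they sit between the end posts with a 115 mm gap after the −x posts and between neighbouring slats, leaving 122 mm before the +x posts.


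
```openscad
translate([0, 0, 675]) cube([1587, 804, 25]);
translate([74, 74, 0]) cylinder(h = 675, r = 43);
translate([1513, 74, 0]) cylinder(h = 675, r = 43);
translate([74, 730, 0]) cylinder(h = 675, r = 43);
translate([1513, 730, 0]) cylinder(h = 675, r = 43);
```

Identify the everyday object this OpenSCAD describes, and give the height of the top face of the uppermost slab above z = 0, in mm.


A table. The table height is 700 mm.

A 1587×804×25 slab sits at z = 675 on four Ø86 mm round legs — a table. The top surface is at 675 + 25 = 700 mm.


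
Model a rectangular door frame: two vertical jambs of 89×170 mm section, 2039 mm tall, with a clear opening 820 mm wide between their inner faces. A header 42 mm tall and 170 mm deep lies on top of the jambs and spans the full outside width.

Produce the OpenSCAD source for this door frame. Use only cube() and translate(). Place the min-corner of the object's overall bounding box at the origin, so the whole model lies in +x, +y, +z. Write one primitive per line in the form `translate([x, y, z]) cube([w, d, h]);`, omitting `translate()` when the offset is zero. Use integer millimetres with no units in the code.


cube([89, 170, 2039]);
translate([909, 0, 0]) cube([89, 170, 2039]);
translate([0, 0, 2039]) cube([998, 170, 42]);


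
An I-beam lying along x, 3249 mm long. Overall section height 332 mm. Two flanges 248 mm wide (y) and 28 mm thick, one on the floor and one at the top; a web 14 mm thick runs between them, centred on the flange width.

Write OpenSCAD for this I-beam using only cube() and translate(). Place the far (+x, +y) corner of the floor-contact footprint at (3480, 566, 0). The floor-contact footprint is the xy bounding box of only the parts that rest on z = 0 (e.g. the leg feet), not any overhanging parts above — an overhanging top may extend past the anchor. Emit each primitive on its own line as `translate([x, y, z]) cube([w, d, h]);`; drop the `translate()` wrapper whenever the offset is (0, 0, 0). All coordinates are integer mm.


translate([231, 318, 0]) cube([3249, 248, 28]);
translate([231, 435, 28]) cube([3249, 14, 276]);
translate([231, 318, 304]) cube([3249, 248, 28]);


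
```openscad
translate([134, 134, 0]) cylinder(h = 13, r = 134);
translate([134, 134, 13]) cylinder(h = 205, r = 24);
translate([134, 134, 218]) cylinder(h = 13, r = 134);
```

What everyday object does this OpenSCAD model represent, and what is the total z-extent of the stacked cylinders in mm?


A spool. The overall height is 231 mm.

Three coaxial cylinders, large–small–large — a spool. Two 13 mm flanges and a 205 mm core give 13 + 205 + 13 = 231 mm.


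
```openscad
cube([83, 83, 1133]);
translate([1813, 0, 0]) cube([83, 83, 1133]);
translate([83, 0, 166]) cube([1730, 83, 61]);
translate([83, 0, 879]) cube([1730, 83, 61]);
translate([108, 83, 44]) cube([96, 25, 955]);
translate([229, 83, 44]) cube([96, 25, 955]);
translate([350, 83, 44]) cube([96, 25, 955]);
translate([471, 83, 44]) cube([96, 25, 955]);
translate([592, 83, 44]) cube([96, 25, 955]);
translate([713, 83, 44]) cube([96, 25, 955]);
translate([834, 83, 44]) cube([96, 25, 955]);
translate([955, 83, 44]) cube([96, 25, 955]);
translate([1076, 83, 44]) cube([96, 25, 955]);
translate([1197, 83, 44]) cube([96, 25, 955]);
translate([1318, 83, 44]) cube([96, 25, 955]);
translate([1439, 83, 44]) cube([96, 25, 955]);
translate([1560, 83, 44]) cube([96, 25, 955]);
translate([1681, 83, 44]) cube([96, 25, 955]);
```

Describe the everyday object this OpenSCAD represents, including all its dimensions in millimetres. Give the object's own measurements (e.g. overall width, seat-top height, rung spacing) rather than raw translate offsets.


A fence section. Two 83×83 mm posts, 1133 mm tall, stand on the floor with a clear span of 1730 mm between their inner faces. Two horizontal rails of 83×61 mm section span the gap between the posts with their undersides at z = 166 mm and z = 879 mm, flush with the posts' −y face. 14 pickets, each 96 mm wide, 25 mm thick and 955 mm tall, are fixed to the +y face of the rails with their bottoms at z = 44 mm, spaced across the span with a 25 mm gap after the −x post and between neighbouring pickets, with 36 mm left before the +x post.


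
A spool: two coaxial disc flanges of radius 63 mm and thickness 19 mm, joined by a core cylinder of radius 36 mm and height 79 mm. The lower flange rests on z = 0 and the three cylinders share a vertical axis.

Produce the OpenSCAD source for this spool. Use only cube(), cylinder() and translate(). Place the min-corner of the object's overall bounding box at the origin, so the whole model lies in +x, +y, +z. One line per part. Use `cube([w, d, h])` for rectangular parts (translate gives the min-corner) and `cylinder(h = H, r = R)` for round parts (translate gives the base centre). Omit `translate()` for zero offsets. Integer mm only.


translate([63, 63, 0]) cylinder(h = 19, r = 63);
translate([63, 63, 19]) cylinder(h = 79, r = 36);
translate([63, 63, 98]) cylinder(h = 19, r = 63);


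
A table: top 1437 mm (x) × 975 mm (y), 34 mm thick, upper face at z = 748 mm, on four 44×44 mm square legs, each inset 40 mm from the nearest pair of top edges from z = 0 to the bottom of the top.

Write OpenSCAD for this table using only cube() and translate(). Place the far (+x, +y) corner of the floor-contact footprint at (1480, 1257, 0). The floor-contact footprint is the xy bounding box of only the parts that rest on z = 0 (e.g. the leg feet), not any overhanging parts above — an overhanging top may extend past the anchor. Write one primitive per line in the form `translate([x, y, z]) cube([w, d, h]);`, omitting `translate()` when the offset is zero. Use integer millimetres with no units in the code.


// leg_h = 748 - 34 = 714
translate([83, 322, 714]) cube([1437, 975, 34]);
translate([123, 362, 0]) cube([44, 44, 714]);
translate([1436, 362, 0]) cube([44, 44, 714]);
translate([123, 1213, 0]) cube([44, 44, 714]);
translate([1436, 1213, 0]) cube([44, 44, 714]);


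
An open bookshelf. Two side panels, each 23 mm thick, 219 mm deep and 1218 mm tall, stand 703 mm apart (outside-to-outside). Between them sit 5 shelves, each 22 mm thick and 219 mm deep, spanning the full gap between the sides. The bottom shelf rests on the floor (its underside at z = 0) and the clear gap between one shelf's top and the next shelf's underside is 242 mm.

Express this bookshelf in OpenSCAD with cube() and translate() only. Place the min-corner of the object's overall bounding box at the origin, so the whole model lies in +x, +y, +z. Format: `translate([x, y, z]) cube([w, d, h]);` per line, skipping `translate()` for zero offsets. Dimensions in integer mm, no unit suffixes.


cube([23, 219, 1218]);
translate([680, 0, 0]) cube([23, 219, 1218]);
translate([23, 0, 0]) cube([657, 219, 22]);
translate([23, 0, 264]) cube([657, 219, 22]);
translate([23, 0, 528]) cube([657, 219, 22]);
translate([23, 0, 792]) cube([657, 219, 22]);
translate([23, 0, 1056]) cube([657, 219, 22]);


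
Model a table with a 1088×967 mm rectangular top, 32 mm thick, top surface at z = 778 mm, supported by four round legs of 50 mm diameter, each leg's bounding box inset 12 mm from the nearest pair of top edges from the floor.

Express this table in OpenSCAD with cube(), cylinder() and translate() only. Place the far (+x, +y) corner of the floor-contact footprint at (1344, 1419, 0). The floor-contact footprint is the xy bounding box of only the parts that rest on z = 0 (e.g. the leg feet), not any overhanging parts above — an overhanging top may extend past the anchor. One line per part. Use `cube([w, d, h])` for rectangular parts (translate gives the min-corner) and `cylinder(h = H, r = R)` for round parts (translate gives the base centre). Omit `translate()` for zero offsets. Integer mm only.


translate([268, 464, 746]) cube([1088, 967, 32]);
translate([305, 501, 0]) cylinder(h = 746, r = 25);
translate([1319, 501, 0]) cylinder(h = 746, r = 25);
translate([305, 1394, 0]) cylinder(h = 746, r = 25);
translate([1319, 1394, 0]) cylinder(h = 746, r = 25);


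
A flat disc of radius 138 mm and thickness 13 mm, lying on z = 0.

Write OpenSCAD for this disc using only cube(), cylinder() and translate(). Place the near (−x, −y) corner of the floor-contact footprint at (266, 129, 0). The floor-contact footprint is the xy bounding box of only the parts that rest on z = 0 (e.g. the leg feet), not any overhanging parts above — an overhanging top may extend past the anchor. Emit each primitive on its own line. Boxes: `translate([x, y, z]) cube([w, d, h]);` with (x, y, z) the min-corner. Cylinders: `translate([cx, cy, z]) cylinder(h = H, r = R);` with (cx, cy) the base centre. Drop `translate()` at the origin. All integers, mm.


translate([404, 267, 0]) cylinder(h = 13, r = 138);


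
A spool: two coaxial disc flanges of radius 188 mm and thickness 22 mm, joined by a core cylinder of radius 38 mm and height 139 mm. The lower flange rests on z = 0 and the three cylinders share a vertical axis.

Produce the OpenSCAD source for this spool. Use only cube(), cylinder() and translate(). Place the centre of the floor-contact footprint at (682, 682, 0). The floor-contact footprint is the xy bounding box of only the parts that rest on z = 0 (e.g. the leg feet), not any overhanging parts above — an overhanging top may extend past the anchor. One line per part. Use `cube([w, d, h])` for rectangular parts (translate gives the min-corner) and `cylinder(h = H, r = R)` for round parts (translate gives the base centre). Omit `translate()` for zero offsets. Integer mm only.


translate([682, 682, 0]) cylinder(h = 22, r = 188);
translate([682, 682, 22]) cylinder(h = 139, r = 38);
translate([682, 682, 161]) cylinder(h = 22, r = 188);


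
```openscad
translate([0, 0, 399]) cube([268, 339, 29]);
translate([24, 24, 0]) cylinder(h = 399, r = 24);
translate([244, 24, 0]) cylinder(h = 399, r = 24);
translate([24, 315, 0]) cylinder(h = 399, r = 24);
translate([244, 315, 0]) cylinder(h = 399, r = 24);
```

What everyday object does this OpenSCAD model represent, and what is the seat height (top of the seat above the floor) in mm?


A stool. The seat height is 428 mm.

A 268×339×29 slab at z = 399 on four corner cylinders — a stool. The seat top is 399 + 29 = 428 mm.


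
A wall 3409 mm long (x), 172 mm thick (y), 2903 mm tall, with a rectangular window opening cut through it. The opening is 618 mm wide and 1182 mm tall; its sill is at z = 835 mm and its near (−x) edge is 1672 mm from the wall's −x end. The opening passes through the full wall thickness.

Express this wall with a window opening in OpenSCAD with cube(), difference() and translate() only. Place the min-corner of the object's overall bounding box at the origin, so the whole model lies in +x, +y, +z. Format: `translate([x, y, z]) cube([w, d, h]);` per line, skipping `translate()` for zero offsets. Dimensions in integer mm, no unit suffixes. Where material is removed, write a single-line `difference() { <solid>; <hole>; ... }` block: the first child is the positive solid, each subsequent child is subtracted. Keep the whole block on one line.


difference() { cube([3409, 172, 2903]); translate([1672, 0, 835]) cube([618, 172, 1182]); }


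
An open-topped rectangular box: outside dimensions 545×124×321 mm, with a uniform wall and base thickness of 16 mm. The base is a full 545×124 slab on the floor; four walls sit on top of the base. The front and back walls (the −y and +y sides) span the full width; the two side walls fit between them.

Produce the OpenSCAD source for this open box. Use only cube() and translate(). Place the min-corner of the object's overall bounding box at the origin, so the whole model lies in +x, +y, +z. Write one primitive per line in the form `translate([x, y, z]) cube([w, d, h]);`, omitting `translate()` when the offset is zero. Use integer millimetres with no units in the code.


cube([545, 124, 16]);
translate([0, 0, 16]) cube([545, 16, 305]);
translate([0, 108, 16]) cube([545, 16, 305]);
translate([0, 16, 16]) cube([16, 92, 305]);
translate([529, 16, 16]) cube([16, 92, 305]);


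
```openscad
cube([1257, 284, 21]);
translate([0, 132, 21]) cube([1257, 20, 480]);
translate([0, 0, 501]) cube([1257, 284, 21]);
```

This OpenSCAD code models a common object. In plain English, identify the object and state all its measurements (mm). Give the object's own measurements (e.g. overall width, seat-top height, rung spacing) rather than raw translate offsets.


An I-beam lying along x, 1257 mm long. Overall section height 522 mm. Two flanges 284 mm wide (y) and 21 mm thick, one on the floor and one at the top; a web 20 mm thick runs between them, centred on the flange width.


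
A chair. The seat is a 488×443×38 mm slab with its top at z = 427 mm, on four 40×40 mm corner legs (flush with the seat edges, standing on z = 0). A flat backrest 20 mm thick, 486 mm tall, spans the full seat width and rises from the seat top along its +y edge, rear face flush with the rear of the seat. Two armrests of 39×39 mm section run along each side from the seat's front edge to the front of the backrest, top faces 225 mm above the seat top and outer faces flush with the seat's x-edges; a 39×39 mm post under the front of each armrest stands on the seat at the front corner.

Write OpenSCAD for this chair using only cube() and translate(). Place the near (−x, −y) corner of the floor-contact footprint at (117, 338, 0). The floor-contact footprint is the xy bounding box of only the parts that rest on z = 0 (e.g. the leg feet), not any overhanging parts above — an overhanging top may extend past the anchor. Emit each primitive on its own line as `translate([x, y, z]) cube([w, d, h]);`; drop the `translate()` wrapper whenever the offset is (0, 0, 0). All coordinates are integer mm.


translate([117, 338, 389]) cube([488, 443, 38]);
translate([117, 338, 0]) cube([40, 40, 389]);
translate([565, 338, 0]) cube([40, 40, 389]);
translate([117, 741, 0]) cube([40, 40, 389]);
translate([565, 741, 0]) cube([40, 40, 389]);
translate([117, 761, 427]) cube([488, 20, 486]);
translate([117, 338, 613]) cube([39, 423, 39]);
translate([566, 338, 613]) cube([39, 423, 39]);
translate([117, 338, 427]) cube([39, 39, 186]);
translate([566, 338, 427]) cube([39, 39, 186]);


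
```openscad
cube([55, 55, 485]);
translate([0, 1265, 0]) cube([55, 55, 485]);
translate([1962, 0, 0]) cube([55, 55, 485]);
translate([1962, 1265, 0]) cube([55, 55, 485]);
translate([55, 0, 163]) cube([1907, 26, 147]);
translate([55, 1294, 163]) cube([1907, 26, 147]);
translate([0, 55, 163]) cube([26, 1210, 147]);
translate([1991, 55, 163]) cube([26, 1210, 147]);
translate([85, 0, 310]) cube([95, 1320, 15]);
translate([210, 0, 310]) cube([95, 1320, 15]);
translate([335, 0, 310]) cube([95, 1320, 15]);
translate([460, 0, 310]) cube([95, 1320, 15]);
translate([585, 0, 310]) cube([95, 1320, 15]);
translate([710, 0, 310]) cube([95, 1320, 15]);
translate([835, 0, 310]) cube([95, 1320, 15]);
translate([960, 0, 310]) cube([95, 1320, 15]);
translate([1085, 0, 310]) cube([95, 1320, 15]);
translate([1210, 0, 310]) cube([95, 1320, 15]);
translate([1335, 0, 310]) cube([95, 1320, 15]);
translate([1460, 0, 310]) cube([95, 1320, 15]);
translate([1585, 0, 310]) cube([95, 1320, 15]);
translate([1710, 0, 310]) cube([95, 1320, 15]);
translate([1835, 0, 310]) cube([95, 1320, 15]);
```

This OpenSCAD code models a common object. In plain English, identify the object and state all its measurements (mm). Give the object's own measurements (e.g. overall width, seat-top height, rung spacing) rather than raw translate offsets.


A bed frame 2017 mm long (x) by 1320 mm wide (y). Four 55×55 mm corner posts, 485 mm tall, at the corners of the footprint. Four rails of 26 mm thickness and 147 mm height run between adjacent posts with their undersides at z = 163 mm, their outer faces flush with the outside of the frame (the two x-running rails run between the posts' inner faces; the two y-running rails run between the posts' inner faces). 15 slats, each 95 mm wide (x) and 15 mm thick, lie across the top of the two x-running rails, running the full 1320 mm width of the frame in y; along x they sit between the end posts with a 30 mm gap after the −x posts and between neighbouring slats, leaving 32 mm before the +x posts.


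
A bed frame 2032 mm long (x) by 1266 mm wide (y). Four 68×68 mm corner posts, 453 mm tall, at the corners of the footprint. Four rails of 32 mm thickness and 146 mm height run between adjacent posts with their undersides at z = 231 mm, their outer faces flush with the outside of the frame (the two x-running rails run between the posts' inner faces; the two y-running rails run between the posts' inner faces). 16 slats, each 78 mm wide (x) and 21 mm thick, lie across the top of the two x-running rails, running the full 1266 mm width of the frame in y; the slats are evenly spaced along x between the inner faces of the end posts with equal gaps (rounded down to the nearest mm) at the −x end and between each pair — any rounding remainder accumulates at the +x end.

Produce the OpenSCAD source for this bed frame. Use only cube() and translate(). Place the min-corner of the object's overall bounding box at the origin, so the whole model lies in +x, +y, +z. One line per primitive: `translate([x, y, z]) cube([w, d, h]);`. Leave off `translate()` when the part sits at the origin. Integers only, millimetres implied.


// slat z = rail_z + rail_h = 231 + 146 = 377
// slat gap = ⌊(1896 − 16·78) / 17⌋ = 38
cube([68, 68, 453]);
translate([0, 1198, 0]) cube([68, 68, 453]);
translate([1964, 0, 0]) cube([68, 68, 453]);
translate([1964, 1198, 0]) cube([68, 68, 453]);
translate([68, 0, 231]) cube([1896, 32, 146]);
translate([68, 1234, 231]) cube([1896, 32, 146]);
translate([0, 68, 231]) cube([32, 1130, 146]);
translate([2000, 68, 231]) cube([32, 1130, 146]);
translate([106, 0, 377]) cube([78, 1266, 21]);
translate([222, 0, 377]) cube([78, 1266, 21]);
translate([338, 0, 377]) cube([78, 1266, 21]);
translate([454, 0, 377]) cube([78, 1266, 21]);
translate([570, 0, 377]) cube([78, 1266, 21]);
translate([686, 0, 377]) cube([78, 1266, 21]);
translate([802, 0, 377]) cube([78, 1266, 21]);
translate([918, 0, 377]) cube([78, 1266, 21]);
translate([1034, 0, 377]) cube([78, 1266, 21]);
translate([1150, 0, 377]) cube([78, 1266, 21]);
translate([1266, 0, 377]) cube([78, 1266, 21]);
translate([1382, 0, 377]) cube([78, 1266, 21]);
translate([1498, 0, 377]) cube([78, 1266, 21]);
translate([1614, 0, 377]) cube([78, 1266, 21]);
translate([1730, 0, 377]) cube([78, 1266, 21]);
translate([1846, 0, 377]) cube([78, 1266, 21]);


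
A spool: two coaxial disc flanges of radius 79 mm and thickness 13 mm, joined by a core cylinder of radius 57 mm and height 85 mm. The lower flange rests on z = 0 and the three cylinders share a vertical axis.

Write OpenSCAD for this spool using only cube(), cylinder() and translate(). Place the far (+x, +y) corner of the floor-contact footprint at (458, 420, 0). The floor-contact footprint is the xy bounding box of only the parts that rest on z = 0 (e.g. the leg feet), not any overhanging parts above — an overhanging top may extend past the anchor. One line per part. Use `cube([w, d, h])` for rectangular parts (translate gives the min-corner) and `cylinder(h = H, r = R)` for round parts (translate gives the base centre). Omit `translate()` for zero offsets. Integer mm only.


translate([379, 341, 0]) cylinder(h = 13, r = 79);
translate([379, 341, 13]) cylinder(h = 85, r = 57);
translate([379, 341, 98]) cylinder(h = 13, r = 79);


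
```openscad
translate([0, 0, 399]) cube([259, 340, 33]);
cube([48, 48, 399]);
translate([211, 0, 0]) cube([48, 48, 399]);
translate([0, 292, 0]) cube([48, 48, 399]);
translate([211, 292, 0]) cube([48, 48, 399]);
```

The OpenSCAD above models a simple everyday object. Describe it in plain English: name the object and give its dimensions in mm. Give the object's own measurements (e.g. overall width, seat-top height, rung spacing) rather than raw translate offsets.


A four-legged stool. The seat is a 259×340×33 mm slab whose top surface is at z = 432 mm; four square legs, each 48×48 mm in cross-section, run from the floor (z = 0) to the underside of the seat, each flush with a corner of the seat.


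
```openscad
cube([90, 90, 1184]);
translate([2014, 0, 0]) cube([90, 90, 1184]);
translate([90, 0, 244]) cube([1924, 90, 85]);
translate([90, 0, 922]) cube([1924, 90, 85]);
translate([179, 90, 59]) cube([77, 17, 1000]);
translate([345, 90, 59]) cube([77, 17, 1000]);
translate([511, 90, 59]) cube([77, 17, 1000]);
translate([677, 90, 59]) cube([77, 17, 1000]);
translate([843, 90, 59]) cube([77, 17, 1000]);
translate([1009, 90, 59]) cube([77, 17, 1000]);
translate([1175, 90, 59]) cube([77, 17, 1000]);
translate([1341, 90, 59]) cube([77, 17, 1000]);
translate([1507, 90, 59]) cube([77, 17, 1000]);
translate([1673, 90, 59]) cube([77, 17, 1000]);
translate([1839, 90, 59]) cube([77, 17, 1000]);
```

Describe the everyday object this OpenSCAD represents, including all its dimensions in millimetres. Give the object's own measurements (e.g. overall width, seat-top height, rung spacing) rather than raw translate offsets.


A fence section. Two 90×90 mm posts, 1184 mm tall, stand on the floor with a clear span of 1924 mm between their inner faces. Two horizontal rails of 90×85 mm section span the gap between the posts with their undersides at z = 244 mm and z = 922 mm, flush with the posts' −y face. 11 pickets, each 77 mm wide, 17 mm thick and 1000 mm tall, are fixed to the +y face of the rails with their bottoms at z = 59 mm, spaced across the span with a 89 mm gap after the −x post and between neighbouring pickets, with 98 mm left before the +x post.


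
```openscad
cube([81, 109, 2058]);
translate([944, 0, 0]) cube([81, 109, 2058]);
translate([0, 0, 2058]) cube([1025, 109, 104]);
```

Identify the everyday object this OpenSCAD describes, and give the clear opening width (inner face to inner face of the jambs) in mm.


A door frame. The clear opening width is 863 mm.

Two 2058 mm tall posts with a header on top — a door frame. The left jamb is 81 mm wide at x = 0; the right jamb starts at x = 944. The clear opening is 944 − 81 = 863 mm.


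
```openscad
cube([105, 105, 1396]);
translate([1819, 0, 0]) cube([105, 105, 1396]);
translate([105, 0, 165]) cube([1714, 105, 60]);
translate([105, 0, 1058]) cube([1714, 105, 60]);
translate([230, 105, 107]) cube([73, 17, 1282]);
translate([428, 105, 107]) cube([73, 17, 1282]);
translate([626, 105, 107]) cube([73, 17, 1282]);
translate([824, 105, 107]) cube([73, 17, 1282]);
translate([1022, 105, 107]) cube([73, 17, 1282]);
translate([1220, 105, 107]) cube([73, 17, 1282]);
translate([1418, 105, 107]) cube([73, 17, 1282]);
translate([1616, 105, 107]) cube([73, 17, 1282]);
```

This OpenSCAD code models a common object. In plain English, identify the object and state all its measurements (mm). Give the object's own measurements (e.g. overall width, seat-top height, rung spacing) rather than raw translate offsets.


A fence section. Two 105×105 mm posts, 1396 mm tall, stand on the floor with a clear span of 1714 mm between their inner faces. Two horizontal rails of 105×60 mm section span the gap between the posts with their undersides at z = 165 mm and z = 1058 mm, flush with the posts' −y face. 8 pickets, each 73 mm wide, 17 mm thick and 1282 mm tall, are fixed to the +y face of the rails with their bottoms at z = 107 mm, spaced across the span with a 125 mm gap after the −x post and between neighbouring pickets, with 130 mm left before the +x post.
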